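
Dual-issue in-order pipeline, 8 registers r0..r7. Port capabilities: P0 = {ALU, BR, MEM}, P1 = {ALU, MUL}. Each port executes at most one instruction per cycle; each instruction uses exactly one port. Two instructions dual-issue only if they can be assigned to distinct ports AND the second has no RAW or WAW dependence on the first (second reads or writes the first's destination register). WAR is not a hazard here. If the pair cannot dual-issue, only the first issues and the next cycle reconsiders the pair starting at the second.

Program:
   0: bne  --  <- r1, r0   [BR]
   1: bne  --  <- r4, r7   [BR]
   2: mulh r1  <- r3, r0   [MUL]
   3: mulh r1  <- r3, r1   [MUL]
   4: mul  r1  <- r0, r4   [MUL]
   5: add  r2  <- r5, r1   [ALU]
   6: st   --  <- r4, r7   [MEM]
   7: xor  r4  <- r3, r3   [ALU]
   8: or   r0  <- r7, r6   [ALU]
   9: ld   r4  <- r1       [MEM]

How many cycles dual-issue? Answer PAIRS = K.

PAIRS = 3

c0: i0 bne.BR  no-port BR/BR
c1: i1/i2 bne.BR mulh.MUL  2-wide
c2: i3 mulh.MUL  no-port MUL/MUL
c3: i4 mul.MUL  RAW r1
c4: i5/i6 add.ALU st.MEM  2-wide
c5: i7/i8 xor.ALU or.ALU  2-wide
c6: i9 ld.MEM  tail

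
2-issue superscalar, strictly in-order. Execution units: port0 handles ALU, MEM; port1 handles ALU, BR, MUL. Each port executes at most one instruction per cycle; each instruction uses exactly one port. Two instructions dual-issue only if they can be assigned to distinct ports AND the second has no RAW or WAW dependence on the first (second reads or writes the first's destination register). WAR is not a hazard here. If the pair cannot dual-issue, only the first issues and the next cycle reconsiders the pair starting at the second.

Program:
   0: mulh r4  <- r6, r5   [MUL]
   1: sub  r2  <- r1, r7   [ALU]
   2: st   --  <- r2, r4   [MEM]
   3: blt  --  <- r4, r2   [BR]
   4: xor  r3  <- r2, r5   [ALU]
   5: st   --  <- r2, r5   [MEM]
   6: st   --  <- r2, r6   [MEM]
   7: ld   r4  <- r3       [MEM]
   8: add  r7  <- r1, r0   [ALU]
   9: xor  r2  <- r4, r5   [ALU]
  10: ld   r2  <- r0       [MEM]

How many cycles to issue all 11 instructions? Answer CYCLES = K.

CYCLES = 7

t=0 i0+i1:mulh.MUL sub.ALU ; pair
t=1 i2+i3:st.MEM blt.BR ; pair
t=2 i4+i5:xor.ALU st.MEM ; pair
t=3 i6:st.MEM ; no-port MEM/MEM
t=4 i7+i8:ld.MEM add.ALU ; pair
t=5 i9:xor.ALU ; WAW r2
t=6 i10:ld.MEM ; tail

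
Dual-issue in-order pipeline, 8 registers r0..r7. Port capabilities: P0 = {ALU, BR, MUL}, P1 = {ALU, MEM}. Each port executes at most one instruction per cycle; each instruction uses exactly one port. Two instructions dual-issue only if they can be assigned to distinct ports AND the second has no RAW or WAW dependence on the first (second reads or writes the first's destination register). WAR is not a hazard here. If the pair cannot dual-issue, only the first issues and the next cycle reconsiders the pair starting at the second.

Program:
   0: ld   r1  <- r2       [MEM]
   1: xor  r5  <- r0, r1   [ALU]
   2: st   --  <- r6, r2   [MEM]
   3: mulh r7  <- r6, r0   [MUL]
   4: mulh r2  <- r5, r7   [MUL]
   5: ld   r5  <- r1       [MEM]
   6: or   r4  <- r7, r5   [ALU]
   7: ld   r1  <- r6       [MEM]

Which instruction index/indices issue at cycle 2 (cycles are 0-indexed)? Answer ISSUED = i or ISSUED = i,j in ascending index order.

ISSUED = 3

#0 head=0: ld i0 RAW r1
#1 head=1: xor;st i1,i2 dual
#2 head=3: mulh i3 no-port MUL/MUL
#3 head=4: mulh;ld i4,i5 dual
#4 head=6: or;ld i6,i7 dual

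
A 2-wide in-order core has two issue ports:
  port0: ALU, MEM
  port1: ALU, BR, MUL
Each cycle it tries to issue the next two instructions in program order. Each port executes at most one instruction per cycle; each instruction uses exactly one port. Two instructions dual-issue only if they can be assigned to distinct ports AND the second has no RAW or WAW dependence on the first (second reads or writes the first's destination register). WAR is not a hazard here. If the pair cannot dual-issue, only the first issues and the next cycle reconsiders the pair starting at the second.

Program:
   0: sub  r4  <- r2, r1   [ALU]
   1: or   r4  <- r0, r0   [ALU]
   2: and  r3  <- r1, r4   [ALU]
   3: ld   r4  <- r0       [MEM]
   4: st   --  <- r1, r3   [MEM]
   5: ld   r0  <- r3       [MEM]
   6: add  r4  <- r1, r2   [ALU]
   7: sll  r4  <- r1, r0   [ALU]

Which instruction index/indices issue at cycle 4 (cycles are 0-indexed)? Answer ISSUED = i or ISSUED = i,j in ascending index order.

[0] i0  sub  -- WAW r4
[1] i1  or  -- RAW r4
[2] i2&i3  and/ld  -- pair
[3] i4  st  -- no-port MEM/MEM
[4] i5&i6  ld/add  -- pair
[5] i7  sll  -- tail

ISSUED = 5,6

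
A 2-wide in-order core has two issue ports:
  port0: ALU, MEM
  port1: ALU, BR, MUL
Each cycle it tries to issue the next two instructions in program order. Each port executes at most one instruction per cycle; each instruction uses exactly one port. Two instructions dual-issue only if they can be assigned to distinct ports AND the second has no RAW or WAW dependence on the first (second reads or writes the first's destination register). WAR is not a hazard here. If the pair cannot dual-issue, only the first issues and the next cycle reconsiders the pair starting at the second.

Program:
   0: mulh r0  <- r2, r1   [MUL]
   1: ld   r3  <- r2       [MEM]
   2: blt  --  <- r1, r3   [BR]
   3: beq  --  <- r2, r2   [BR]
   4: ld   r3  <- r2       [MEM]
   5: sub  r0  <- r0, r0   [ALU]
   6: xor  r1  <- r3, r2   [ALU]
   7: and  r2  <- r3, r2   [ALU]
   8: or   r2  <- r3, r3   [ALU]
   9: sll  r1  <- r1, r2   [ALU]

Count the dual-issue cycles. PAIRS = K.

PAIRS = 3

[0] i0&i1  mulh ld  -- pair
[1] i2  blt  -- no-port BR/BR
[2] i3&i4  beq ld  -- pair
[3] i5&i6  sub xor  -- pair
[4] i7  and  -- WAW r2
[5] i8  or  -- RAW r2
[6] i9  sll  -- tail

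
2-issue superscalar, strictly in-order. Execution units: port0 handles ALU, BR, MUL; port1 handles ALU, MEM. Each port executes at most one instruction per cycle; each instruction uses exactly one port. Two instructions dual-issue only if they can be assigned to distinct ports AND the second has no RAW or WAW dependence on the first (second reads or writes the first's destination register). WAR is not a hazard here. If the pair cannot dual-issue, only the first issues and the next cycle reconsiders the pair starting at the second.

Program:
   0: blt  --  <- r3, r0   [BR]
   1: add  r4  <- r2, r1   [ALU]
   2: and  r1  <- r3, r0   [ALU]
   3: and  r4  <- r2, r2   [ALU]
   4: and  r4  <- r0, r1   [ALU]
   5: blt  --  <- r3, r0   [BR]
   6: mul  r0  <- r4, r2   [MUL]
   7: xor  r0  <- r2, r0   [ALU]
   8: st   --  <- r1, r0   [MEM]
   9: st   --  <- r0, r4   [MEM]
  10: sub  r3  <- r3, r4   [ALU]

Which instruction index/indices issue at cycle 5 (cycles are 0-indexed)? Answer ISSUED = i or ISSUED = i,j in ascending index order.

ISSUED = 8

  cy0 -> i0/i1 (blt.BR/add.ALU) pair
  cy1 -> i2/i3 (and.ALU/and.ALU) pair
  cy2 -> i4/i5 (and.ALU/blt.BR) pair
  cy3 -> i6 (mul.MUL) RAW+WAW r0
  cy4 -> i7 (xor.ALU) RAW r0
  cy5 -> i8 (st.MEM) no-port MEM/MEM
  cy6 -> i9/i10 (st.MEM/sub.ALU) pair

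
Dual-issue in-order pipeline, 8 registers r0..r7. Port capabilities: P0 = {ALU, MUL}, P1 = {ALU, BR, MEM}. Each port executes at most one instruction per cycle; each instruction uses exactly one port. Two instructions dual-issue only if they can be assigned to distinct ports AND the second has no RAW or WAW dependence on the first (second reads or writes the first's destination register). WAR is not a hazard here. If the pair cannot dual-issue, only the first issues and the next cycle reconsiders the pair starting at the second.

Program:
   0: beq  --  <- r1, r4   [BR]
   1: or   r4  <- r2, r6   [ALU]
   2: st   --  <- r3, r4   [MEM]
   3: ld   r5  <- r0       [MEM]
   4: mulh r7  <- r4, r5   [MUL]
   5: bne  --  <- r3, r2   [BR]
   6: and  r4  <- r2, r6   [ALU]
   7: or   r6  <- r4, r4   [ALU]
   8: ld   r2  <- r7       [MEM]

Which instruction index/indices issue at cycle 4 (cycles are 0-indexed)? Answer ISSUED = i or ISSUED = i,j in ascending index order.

c0: i0,i1 beq.BR+or.ALU  pair
c1: i2 st.MEM  no-port MEM/MEM
c2: i3 ld.MEM  RAW r5
c3: i4,i5 mulh.MUL+bne.BR  pair
c4: i6 and.ALU  RAW r4
c5: i7,i8 or.ALU+ld.MEM  pair

ISSUED = 6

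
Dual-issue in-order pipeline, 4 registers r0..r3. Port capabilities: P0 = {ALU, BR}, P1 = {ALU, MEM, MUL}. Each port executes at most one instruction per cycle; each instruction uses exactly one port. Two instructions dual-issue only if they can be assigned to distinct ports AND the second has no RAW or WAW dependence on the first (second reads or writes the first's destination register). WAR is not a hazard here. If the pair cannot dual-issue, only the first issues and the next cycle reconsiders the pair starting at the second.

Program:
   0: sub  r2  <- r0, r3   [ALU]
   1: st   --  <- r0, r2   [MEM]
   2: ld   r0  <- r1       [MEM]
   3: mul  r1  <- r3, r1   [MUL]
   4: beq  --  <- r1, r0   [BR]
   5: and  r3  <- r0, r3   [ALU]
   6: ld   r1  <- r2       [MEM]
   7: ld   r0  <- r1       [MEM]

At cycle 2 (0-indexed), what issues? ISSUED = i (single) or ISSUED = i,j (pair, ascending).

ISSUED = 2

#0 head=0: sub i0 RAW r2
#1 head=1: st i1 no-port MEM/MEM
#2 head=2: ld i2 no-port MEM/MUL
#3 head=3: mul i3 RAW r1
#4 head=4: beq/and i4/i5 2-wide
#5 head=6: ld i6 no-port MEM/MEM
#6 head=7: ld i7 tail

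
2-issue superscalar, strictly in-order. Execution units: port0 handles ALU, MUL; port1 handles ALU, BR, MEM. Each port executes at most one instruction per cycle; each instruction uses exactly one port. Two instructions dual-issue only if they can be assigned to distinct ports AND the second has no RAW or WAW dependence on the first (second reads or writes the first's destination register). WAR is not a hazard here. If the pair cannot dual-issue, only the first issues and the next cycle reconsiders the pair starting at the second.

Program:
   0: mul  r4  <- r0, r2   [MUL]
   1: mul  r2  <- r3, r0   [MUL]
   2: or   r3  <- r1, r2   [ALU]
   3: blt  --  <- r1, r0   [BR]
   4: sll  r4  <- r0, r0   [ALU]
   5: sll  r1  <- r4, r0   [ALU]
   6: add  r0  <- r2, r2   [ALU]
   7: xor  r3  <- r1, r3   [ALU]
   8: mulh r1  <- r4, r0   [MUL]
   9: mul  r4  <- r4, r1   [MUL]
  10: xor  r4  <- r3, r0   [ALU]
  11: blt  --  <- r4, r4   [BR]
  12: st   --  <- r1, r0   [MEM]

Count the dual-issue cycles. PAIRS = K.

  cy0 -> i0 (mul.MUL) no-port MUL/MUL
  cy1 -> i1 (mul.MUL) RAW r2
  cy2 -> i2,i3 (or.ALU blt.BR) 2-wide
  cy3 -> i4 (sll.ALU) RAW r4
  cy4 -> i5,i6 (sll.ALU add.ALU) 2-wide
  cy5 -> i7,i8 (xor.ALU mulh.MUL) 2-wide
  cy6 -> i9 (mul.MUL) WAW r4
  cy7 -> i10 (xor.ALU) RAW r4
  cy8 -> i11 (blt.BR) no-port BR/MEM
  cy9 -> i12 (st.MEM) tail

PAIRS = 3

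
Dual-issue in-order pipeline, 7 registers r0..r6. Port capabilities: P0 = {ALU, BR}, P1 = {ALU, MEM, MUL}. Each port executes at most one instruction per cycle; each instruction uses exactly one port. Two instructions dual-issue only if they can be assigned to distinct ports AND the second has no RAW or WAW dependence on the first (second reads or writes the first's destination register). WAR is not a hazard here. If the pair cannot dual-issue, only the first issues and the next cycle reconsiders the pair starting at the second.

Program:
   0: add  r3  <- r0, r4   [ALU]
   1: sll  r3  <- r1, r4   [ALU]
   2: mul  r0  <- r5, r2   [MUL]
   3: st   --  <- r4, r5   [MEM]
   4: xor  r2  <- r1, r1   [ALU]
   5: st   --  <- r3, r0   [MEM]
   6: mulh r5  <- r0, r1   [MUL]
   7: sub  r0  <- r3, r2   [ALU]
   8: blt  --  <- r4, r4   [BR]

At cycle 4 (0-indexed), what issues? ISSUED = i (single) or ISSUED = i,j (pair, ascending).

  cy0 -> i0 (add.ALU) WAW r3
  cy1 -> i1/i2 (sll.ALU+mul.MUL) pair
  cy2 -> i3/i4 (st.MEM+xor.ALU) pair
  cy3 -> i5 (st.MEM) no-port MEM/MUL
  cy4 -> i6/i7 (mulh.MUL+sub.ALU) pair
  cy5 -> i8 (blt.BR) tail

ISSUED = 6,7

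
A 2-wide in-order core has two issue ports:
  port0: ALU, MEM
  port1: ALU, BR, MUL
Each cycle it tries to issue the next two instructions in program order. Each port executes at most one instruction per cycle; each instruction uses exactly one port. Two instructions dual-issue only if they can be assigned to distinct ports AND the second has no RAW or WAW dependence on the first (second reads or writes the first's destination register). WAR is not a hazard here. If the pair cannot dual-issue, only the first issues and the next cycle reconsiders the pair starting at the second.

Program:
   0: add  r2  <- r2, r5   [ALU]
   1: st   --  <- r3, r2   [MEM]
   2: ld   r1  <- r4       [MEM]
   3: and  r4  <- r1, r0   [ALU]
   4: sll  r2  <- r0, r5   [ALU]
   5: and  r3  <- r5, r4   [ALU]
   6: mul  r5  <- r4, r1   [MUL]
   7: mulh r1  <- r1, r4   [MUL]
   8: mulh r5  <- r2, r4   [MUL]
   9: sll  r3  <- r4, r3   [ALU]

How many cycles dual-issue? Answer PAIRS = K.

PAIRS = 3

  cy0 -> i0 (add) RAW r2
  cy1 -> i1 (st) no-port MEM/MEM
  cy2 -> i2 (ld) RAW r1
  cy3 -> i3/i4 (and;sll) dual
  cy4 -> i5/i6 (and;mul) dual
  cy5 -> i7 (mulh) no-port MUL/MUL
  cy6 -> i8/i9 (mulh;sll) dual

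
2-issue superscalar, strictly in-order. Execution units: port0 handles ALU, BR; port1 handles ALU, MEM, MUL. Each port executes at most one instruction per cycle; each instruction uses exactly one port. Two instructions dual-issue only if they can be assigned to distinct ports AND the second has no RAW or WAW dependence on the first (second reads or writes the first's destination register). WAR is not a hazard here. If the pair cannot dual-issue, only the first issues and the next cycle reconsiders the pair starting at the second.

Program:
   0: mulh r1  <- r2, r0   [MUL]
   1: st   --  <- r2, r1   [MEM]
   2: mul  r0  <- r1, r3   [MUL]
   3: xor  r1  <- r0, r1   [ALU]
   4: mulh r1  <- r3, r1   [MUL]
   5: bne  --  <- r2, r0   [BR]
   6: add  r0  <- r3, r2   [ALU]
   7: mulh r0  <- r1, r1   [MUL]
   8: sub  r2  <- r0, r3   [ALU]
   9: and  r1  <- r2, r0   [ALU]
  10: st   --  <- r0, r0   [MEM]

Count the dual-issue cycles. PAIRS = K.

0. mulh.MUL @i0  | no-port MUL/MEM
1. st.MEM @i1  | no-port MEM/MUL
2. mul.MUL @i2  | RAW r0
3. xor.ALU @i3  | RAW+WAW r1
4. mulh.MUL bne.BR @i4,i5  | dual
5. add.ALU @i6  | WAW r0
6. mulh.MUL @i7  | RAW r0
7. sub.ALU @i8  | RAW r2
8. and.ALU st.MEM @i9,i10  | dual

PAIRS = 2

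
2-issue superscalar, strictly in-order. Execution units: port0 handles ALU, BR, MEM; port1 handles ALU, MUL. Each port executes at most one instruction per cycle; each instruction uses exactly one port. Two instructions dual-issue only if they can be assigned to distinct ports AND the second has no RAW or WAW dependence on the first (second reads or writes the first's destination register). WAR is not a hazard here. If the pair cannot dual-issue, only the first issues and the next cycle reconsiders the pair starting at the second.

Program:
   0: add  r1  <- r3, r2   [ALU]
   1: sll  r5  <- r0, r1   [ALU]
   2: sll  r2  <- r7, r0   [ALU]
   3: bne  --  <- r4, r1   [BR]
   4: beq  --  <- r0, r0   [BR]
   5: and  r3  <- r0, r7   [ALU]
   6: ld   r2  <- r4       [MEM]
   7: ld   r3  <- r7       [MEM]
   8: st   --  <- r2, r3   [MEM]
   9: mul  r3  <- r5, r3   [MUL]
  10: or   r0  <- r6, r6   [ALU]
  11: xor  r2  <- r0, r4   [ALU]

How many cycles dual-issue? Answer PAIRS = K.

PAIRS = 3

t=0 i0:add ; RAW r1
t=1 i1&i2:sll+sll ; dual
t=2 i3:bne ; no-port BR/BR
t=3 i4&i5:beq+and ; dual
t=4 i6:ld ; no-port MEM/MEM
t=5 i7:ld ; no-port MEM/MEM
t=6 i8&i9:st+mul ; dual
t=7 i10:or ; RAW r0
t=8 i11:xor ; tail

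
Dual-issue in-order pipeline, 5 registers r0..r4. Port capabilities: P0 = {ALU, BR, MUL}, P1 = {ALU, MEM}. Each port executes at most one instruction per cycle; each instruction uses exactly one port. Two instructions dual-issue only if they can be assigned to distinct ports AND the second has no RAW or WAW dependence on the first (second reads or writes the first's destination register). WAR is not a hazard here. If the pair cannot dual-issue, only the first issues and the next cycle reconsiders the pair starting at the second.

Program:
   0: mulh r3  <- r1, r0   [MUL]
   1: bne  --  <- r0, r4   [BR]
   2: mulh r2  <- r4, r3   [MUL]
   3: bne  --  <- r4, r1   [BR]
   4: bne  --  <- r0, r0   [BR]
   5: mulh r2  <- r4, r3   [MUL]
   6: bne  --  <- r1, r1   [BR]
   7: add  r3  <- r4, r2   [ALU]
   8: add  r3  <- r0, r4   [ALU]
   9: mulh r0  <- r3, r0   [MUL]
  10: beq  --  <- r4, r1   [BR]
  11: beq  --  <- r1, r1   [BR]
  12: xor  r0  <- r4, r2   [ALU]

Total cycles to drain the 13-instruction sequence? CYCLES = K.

[0] i0  mulh  -- no-port MUL/BR
[1] i1  bne  -- no-port BR/MUL
[2] i2  mulh  -- no-port MUL/BR
[3] i3  bne  -- no-port BR/BR
[4] i4  bne  -- no-port BR/MUL
[5] i5  mulh  -- no-port MUL/BR
[6] i6/i7  bne/add  -- dual
[7] i8  add  -- RAW r3
[8] i9  mulh  -- no-port MUL/BR
[9] i10  beq  -- no-port BR/BR
[10] i11/i12  beq/xor  -- dual

CYCLES = 11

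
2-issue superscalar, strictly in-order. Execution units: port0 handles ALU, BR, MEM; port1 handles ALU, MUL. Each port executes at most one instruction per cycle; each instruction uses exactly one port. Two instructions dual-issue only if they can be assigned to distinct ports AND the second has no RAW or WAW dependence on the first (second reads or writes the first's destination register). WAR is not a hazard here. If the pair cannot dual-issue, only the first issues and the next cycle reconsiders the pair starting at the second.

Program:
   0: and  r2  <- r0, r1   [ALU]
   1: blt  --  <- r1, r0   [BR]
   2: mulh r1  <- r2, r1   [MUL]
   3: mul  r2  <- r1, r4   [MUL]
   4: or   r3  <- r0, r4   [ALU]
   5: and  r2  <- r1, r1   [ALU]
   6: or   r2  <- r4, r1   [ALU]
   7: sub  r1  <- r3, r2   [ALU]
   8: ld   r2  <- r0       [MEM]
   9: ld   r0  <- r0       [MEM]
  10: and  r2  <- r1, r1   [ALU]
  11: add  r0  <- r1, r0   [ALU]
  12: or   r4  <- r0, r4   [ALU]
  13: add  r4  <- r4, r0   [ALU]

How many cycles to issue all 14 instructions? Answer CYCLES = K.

CYCLES = 10

c0: i0&i1 and.ALU blt.BR  dual
c1: i2 mulh.MUL  no-port MUL/MUL
c2: i3&i4 mul.MUL or.ALU  dual
c3: i5 and.ALU  WAW r2
c4: i6 or.ALU  RAW r2
c5: i7&i8 sub.ALU ld.MEM  dual
c6: i9&i10 ld.MEM and.ALU  dual
c7: i11 add.ALU  RAW r0
c8: i12 or.ALU  RAW+WAW r4
c9: i13 add.ALU  tail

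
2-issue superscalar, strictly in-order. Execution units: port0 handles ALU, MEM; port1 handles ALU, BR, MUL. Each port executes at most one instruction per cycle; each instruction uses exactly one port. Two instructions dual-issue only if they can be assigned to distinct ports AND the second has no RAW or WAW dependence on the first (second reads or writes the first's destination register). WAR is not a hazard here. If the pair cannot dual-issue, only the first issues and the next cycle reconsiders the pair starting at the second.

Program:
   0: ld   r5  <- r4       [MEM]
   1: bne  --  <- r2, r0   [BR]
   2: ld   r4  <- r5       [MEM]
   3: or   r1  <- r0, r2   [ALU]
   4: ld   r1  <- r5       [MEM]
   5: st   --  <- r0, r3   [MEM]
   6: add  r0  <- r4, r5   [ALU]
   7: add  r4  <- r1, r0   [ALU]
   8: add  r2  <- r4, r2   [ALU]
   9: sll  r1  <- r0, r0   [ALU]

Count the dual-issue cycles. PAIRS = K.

0. ld.MEM;bne.BR @i0/i1  | 2-wide
1. ld.MEM;or.ALU @i2/i3  | 2-wide
2. ld.MEM @i4  | no-port MEM/MEM
3. st.MEM;add.ALU @i5/i6  | 2-wide
4. add.ALU @i7  | RAW r4
5. add.ALU;sll.ALU @i8/i9  | 2-wide

PAIRS = 4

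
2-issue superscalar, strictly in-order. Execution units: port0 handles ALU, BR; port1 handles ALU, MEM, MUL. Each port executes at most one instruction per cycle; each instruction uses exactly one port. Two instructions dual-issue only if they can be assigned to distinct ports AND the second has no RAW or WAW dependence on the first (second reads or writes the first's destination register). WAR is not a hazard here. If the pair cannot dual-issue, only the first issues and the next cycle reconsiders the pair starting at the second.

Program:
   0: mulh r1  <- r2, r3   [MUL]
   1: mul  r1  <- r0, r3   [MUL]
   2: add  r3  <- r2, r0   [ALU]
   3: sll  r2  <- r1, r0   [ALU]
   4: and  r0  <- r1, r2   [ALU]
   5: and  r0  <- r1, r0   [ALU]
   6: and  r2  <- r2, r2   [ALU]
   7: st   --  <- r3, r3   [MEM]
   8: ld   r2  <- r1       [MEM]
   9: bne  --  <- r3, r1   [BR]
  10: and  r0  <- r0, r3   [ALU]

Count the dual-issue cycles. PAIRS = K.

c0: i0 mulh.MUL  no-port MUL/MUL
c1: i1&i2 mul.MUL/add.ALU  dual
c2: i3 sll.ALU  RAW r2
c3: i4 and.ALU  RAW+WAW r0
c4: i5&i6 and.ALU/and.ALU  dual
c5: i7 st.MEM  no-port MEM/MEM
c6: i8&i9 ld.MEM/bne.BR  dual
c7: i10 and.ALU  tail

PAIRS = 3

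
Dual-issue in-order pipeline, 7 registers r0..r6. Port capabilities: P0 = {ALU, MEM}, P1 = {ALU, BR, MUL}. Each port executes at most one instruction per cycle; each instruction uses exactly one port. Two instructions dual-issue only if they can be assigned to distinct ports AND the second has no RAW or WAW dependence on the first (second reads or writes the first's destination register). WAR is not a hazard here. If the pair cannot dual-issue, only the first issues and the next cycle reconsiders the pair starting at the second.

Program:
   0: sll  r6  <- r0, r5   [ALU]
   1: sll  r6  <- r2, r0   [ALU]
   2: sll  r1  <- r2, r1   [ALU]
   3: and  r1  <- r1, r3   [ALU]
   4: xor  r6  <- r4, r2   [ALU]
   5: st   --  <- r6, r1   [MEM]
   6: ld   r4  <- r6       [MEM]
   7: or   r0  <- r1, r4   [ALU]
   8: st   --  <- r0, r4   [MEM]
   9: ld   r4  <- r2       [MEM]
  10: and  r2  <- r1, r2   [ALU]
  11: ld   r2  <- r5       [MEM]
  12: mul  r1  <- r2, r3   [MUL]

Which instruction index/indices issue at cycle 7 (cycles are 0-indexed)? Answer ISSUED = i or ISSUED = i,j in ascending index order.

  cy0 -> i0 (sll) WAW r6
  cy1 -> i1,i2 (sll/sll) 2-wide
  cy2 -> i3,i4 (and/xor) 2-wide
  cy3 -> i5 (st) no-port MEM/MEM
  cy4 -> i6 (ld) RAW r4
  cy5 -> i7 (or) RAW r0
  cy6 -> i8 (st) no-port MEM/MEM
  cy7 -> i9,i10 (ld/and) 2-wide
  cy8 -> i11 (ld) RAW r2
  cy9 -> i12 (mul) tail

ISSUED = 9,10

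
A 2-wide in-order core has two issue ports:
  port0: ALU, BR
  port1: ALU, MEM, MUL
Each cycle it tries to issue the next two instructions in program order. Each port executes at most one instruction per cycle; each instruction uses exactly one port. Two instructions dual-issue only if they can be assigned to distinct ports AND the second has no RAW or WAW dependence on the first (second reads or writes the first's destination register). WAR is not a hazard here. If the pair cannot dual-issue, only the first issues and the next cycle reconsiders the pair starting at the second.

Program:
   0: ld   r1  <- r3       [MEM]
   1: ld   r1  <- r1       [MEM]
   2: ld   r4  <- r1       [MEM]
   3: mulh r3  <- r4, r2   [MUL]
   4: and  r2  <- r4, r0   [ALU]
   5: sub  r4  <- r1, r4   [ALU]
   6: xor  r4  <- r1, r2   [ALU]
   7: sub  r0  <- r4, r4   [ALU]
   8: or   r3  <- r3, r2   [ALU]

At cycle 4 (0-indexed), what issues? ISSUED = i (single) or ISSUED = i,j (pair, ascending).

  cy0 -> i0 (ld) no-port MEM/MEM
  cy1 -> i1 (ld) no-port MEM/MEM
  cy2 -> i2 (ld) no-port MEM/MUL
  cy3 -> i3+i4 (mulh+and) pair
  cy4 -> i5 (sub) WAW r4
  cy5 -> i6 (xor) RAW r4
  cy6 -> i7+i8 (sub+or) pair

ISSUED = 5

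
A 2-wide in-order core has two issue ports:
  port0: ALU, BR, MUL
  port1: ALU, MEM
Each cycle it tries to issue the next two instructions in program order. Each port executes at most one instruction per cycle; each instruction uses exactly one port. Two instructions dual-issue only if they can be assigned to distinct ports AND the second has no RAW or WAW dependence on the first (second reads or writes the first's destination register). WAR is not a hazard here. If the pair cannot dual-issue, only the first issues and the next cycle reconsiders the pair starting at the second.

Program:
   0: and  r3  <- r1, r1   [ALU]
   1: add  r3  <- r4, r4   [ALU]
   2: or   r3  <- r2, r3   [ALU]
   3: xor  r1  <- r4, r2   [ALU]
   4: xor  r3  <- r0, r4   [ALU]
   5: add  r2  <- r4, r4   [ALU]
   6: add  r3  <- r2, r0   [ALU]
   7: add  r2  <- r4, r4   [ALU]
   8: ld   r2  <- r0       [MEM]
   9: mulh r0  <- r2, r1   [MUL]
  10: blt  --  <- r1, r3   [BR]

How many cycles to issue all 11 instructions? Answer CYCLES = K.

c0: i0 and.ALU  WAW r3
c1: i1 add.ALU  RAW+WAW r3
c2: i2/i3 or.ALU xor.ALU  2-wide
c3: i4/i5 xor.ALU add.ALU  2-wide
c4: i6/i7 add.ALU add.ALU  2-wide
c5: i8 ld.MEM  RAW r2
c6: i9 mulh.MUL  no-port MUL/BR
c7: i10 blt.BR  tail

CYCLES = 8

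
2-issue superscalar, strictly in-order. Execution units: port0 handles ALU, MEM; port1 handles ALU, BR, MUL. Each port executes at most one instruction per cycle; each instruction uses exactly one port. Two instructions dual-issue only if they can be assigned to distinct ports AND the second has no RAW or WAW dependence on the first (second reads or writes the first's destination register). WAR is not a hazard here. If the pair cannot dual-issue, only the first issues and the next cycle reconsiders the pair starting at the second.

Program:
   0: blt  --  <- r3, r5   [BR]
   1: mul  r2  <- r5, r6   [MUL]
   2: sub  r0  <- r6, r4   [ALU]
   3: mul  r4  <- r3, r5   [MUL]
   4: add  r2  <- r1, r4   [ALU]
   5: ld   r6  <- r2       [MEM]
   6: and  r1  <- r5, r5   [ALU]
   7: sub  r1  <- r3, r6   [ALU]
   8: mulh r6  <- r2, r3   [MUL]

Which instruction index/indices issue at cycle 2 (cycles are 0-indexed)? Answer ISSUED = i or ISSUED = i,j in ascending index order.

t=0 i0:blt.BR ; no-port BR/MUL
t=1 i1,i2:mul.MUL sub.ALU ; pair
t=2 i3:mul.MUL ; RAW r4
t=3 i4:add.ALU ; RAW r2
t=4 i5,i6:ld.MEM and.ALU ; pair
t=5 i7,i8:sub.ALU mulh.MUL ; pair

ISSUED = 3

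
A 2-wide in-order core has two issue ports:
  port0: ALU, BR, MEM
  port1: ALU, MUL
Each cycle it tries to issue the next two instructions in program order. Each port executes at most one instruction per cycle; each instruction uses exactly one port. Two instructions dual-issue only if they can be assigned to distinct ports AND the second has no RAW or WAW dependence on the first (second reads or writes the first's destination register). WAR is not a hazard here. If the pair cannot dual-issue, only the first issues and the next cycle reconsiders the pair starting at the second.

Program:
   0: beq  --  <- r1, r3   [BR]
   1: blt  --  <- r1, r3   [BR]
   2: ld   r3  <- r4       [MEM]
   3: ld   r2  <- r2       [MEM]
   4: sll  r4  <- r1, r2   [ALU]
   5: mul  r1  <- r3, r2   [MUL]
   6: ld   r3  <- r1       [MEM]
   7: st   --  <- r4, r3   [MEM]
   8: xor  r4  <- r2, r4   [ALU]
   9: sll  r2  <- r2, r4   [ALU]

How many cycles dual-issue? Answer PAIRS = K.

0. beq.BR @i0  | no-port BR/BR
1. blt.BR @i1  | no-port BR/MEM
2. ld.MEM @i2  | no-port MEM/MEM
3. ld.MEM @i3  | RAW r2
4. sll.ALU mul.MUL @i4,i5  | dual
5. ld.MEM @i6  | no-port MEM/MEM
6. st.MEM xor.ALU @i7,i8  | dual
7. sll.ALU @i9  | tail

PAIRS = 2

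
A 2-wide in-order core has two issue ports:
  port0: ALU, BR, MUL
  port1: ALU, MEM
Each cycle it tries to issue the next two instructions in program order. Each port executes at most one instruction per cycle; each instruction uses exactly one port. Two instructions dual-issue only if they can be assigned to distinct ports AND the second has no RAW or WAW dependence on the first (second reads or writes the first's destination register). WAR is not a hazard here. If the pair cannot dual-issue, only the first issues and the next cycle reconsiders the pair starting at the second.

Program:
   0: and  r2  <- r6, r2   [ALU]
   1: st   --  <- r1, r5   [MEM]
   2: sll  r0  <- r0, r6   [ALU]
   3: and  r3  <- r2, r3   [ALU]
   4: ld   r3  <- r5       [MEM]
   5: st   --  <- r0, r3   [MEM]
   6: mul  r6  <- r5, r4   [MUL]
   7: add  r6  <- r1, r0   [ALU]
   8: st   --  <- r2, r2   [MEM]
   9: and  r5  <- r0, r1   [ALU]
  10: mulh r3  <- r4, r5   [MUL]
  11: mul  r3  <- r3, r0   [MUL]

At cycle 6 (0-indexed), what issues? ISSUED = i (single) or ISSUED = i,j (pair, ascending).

ISSUED = 10

#0 head=0: and st i0+i1 pair
#1 head=2: sll and i2+i3 pair
#2 head=4: ld i4 no-port MEM/MEM
#3 head=5: st mul i5+i6 pair
#4 head=7: add st i7+i8 pair
#5 head=9: and i9 RAW r5
#6 head=10: mulh i10 no-port MUL/MUL
#7 head=11: mul i11 tail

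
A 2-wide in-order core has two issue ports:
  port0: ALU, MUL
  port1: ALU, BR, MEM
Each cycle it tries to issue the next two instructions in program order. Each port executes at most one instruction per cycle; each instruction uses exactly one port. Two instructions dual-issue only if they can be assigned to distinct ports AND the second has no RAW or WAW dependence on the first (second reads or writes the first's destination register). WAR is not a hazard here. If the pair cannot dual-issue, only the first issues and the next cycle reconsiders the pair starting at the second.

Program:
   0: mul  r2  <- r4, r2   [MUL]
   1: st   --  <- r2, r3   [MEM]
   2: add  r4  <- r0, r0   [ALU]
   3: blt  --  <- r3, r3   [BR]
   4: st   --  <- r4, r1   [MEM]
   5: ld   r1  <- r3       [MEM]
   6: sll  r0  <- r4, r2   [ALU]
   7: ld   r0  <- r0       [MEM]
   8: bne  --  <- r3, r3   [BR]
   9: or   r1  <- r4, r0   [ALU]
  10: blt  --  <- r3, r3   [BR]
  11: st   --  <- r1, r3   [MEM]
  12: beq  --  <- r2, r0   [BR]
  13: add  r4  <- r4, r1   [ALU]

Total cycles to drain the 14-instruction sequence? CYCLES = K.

CYCLES = 10

[0] i0  mul  -- RAW r2
[1] i1&i2  st;add  -- pair
[2] i3  blt  -- no-port BR/MEM
[3] i4  st  -- no-port MEM/MEM
[4] i5&i6  ld;sll  -- pair
[5] i7  ld  -- no-port MEM/BR
[6] i8&i9  bne;or  -- pair
[7] i10  blt  -- no-port BR/MEM
[8] i11  st  -- no-port MEM/BR
[9] i12&i13  beq;add  -- pair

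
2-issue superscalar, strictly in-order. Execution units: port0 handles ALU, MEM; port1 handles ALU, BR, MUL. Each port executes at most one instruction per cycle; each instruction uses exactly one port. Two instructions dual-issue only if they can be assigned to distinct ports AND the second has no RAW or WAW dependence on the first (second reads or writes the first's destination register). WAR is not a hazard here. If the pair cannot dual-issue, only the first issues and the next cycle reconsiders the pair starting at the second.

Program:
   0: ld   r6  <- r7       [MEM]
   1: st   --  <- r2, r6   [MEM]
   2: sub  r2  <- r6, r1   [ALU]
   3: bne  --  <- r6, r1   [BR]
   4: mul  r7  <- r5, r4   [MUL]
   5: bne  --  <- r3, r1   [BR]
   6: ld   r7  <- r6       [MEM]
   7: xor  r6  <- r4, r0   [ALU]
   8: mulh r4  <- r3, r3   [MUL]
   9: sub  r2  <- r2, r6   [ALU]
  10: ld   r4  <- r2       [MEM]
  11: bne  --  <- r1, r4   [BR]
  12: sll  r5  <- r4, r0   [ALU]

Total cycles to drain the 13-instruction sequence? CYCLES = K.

c0: i0 ld.MEM  no-port MEM/MEM
c1: i1/i2 st.MEM+sub.ALU  pair
c2: i3 bne.BR  no-port BR/MUL
c3: i4 mul.MUL  no-port MUL/BR
c4: i5/i6 bne.BR+ld.MEM  pair
c5: i7/i8 xor.ALU+mulh.MUL  pair
c6: i9 sub.ALU  RAW r2
c7: i10 ld.MEM  RAW r4
c8: i11/i12 bne.BR+sll.ALU  pair

CYCLES = 9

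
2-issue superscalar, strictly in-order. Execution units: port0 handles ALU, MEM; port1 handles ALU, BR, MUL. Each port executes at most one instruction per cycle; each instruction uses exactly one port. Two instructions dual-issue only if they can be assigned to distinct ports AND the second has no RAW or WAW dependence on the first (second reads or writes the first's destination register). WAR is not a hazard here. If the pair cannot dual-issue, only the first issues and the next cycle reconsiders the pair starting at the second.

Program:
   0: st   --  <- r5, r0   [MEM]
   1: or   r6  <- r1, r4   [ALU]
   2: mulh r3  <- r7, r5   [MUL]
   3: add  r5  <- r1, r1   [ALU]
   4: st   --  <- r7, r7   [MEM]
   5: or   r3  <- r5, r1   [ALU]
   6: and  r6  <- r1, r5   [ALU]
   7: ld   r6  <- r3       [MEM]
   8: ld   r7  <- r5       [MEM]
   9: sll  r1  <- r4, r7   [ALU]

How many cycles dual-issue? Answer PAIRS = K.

0. st.MEM;or.ALU @i0+i1  | dual
1. mulh.MUL;add.ALU @i2+i3  | dual
2. st.MEM;or.ALU @i4+i5  | dual
3. and.ALU @i6  | WAW r6
4. ld.MEM @i7  | no-port MEM/MEM
5. ld.MEM @i8  | RAW r7
6. sll.ALU @i9  | tail

PAIRS = 3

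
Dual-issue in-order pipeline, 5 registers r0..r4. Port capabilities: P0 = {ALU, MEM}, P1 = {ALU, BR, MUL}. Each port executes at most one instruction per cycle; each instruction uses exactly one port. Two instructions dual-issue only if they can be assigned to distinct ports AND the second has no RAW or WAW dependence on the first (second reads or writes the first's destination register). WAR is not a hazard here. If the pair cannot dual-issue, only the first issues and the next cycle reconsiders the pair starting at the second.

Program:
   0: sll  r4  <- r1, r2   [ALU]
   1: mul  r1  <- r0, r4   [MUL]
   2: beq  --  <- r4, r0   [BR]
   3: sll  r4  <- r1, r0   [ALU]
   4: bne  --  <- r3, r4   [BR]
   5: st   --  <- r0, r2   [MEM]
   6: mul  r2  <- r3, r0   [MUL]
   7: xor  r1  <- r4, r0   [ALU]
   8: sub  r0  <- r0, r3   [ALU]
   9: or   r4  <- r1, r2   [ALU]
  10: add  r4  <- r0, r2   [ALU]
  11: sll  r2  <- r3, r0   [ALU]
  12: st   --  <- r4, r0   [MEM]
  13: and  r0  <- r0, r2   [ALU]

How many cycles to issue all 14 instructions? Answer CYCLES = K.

CYCLES = 8

0. sll.ALU @i0  | RAW r4
1. mul.MUL @i1  | no-port MUL/BR
2. beq.BR+sll.ALU @i2&i3  | 2-wide
3. bne.BR+st.MEM @i4&i5  | 2-wide
4. mul.MUL+xor.ALU @i6&i7  | 2-wide
5. sub.ALU+or.ALU @i8&i9  | 2-wide
6. add.ALU+sll.ALU @i10&i11  | 2-wide
7. st.MEM+and.ALU @i12&i13  | 2-wide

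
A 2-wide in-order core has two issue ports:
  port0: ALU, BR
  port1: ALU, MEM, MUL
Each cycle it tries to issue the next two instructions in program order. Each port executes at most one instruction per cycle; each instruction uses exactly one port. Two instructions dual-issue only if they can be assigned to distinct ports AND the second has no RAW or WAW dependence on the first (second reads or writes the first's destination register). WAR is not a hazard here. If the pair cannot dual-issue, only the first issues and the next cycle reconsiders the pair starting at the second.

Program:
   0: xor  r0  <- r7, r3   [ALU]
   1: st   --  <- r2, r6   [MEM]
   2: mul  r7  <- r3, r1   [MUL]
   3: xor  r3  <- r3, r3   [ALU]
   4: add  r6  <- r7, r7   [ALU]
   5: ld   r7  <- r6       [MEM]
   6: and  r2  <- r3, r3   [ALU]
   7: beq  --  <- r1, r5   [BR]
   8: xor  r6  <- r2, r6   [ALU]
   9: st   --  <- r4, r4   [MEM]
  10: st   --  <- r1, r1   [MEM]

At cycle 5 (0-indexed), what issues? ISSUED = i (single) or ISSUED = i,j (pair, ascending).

ISSUED = 9

[0] i0,i1  xor st  -- pair
[1] i2,i3  mul xor  -- pair
[2] i4  add  -- RAW r6
[3] i5,i6  ld and  -- pair
[4] i7,i8  beq xor  -- pair
[5] i9  st  -- no-port MEM/MEM
[6] i10  st  -- tail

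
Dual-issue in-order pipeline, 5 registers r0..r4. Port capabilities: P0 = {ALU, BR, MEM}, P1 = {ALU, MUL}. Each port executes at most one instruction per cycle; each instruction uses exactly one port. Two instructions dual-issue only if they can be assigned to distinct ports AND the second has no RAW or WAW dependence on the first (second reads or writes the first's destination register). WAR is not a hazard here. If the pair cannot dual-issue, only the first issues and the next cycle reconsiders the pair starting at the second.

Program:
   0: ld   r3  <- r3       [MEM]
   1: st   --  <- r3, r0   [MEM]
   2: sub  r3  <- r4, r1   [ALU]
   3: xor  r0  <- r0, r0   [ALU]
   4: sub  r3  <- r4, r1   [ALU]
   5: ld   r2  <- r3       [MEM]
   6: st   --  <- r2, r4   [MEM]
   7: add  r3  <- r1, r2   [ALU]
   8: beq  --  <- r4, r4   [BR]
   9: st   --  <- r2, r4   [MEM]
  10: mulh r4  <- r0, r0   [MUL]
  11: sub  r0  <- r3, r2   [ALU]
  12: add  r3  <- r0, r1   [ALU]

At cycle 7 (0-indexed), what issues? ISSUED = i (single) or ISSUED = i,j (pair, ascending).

ISSUED = 11

0. ld.MEM @i0  | no-port MEM/MEM
1. st.MEM/sub.ALU @i1+i2  | dual
2. xor.ALU/sub.ALU @i3+i4  | dual
3. ld.MEM @i5  | no-port MEM/MEM
4. st.MEM/add.ALU @i6+i7  | dual
5. beq.BR @i8  | no-port BR/MEM
6. st.MEM/mulh.MUL @i9+i10  | dual
7. sub.ALU @i11  | RAW r0
8. add.ALU @i12  | tail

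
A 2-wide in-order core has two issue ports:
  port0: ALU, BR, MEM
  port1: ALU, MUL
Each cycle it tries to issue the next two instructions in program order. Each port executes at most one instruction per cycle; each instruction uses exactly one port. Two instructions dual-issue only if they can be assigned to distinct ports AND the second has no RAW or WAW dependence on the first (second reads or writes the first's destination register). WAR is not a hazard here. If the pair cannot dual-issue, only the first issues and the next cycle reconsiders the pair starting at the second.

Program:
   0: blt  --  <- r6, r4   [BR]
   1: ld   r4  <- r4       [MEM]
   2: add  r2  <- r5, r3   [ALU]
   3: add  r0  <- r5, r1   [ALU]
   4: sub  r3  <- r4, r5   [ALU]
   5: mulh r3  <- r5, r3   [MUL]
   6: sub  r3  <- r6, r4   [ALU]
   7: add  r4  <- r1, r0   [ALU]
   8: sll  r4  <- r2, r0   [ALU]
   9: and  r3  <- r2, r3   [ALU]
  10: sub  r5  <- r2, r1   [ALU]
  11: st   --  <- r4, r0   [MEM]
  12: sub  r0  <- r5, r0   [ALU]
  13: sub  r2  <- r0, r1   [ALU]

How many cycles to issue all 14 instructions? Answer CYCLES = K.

[0] i0  blt.BR  -- no-port BR/MEM
[1] i1,i2  ld.MEM add.ALU  -- dual
[2] i3,i4  add.ALU sub.ALU  -- dual
[3] i5  mulh.MUL  -- WAW r3
[4] i6,i7  sub.ALU add.ALU  -- dual
[5] i8,i9  sll.ALU and.ALU  -- dual
[6] i10,i11  sub.ALU st.MEM  -- dual
[7] i12  sub.ALU  -- RAW r0
[8] i13  sub.ALU  -- tail

CYCLES = 9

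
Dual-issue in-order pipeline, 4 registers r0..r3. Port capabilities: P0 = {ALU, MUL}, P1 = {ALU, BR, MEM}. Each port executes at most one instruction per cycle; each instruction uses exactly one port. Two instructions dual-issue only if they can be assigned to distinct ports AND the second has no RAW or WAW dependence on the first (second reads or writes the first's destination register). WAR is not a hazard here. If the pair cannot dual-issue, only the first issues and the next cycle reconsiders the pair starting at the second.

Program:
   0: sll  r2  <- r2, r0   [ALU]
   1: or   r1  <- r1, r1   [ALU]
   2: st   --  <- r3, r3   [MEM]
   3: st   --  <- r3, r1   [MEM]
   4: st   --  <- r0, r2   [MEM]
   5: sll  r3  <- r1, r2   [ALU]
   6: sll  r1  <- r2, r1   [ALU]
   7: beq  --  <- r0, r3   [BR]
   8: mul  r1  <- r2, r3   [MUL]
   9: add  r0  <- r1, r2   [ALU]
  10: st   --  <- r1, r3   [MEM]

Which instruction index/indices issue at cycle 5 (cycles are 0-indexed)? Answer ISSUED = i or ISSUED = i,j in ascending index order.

ISSUED = 8

0. sll or @i0&i1  | pair
1. st @i2  | no-port MEM/MEM
2. st @i3  | no-port MEM/MEM
3. st sll @i4&i5  | pair
4. sll beq @i6&i7  | pair
5. mul @i8  | RAW r1
6. add st @i9&i10  | pair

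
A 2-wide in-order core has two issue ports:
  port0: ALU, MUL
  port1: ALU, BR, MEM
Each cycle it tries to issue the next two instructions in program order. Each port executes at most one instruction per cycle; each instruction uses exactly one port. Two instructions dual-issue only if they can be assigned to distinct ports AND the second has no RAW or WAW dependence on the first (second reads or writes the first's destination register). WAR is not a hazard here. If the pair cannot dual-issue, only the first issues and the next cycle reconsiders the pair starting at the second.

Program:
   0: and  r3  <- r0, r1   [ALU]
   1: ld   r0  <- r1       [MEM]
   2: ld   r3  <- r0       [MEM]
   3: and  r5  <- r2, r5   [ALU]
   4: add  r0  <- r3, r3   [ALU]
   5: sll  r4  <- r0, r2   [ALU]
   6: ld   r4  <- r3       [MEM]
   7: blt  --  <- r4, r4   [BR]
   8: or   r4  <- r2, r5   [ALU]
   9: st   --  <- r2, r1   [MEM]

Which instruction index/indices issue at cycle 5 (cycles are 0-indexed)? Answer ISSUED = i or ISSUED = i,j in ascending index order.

[0] i0,i1  and.ALU/ld.MEM  -- pair
[1] i2,i3  ld.MEM/and.ALU  -- pair
[2] i4  add.ALU  -- RAW r0
[3] i5  sll.ALU  -- WAW r4
[4] i6  ld.MEM  -- no-port MEM/BR
[5] i7,i8  blt.BR/or.ALU  -- pair
[6] i9  st.MEM  -- tail

ISSUED = 7,8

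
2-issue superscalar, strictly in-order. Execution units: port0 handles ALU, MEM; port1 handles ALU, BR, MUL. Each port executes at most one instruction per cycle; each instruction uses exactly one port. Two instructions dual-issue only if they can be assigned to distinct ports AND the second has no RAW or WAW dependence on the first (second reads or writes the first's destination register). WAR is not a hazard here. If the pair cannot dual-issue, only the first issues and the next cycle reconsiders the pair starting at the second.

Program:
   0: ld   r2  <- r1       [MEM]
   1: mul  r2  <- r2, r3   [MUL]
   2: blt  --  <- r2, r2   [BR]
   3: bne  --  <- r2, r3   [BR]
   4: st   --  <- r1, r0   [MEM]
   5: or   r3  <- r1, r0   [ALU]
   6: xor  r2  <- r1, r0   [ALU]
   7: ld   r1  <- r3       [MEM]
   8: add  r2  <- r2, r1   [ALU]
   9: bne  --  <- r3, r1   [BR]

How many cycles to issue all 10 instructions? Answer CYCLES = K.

t=0 i0:ld.MEM ; RAW+WAW r2
t=1 i1:mul.MUL ; no-port MUL/BR
t=2 i2:blt.BR ; no-port BR/BR
t=3 i3+i4:bne.BR+st.MEM ; 2-wide
t=4 i5+i6:or.ALU+xor.ALU ; 2-wide
t=5 i7:ld.MEM ; RAW r1
t=6 i8+i9:add.ALU+bne.BR ; 2-wide

CYCLES = 7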